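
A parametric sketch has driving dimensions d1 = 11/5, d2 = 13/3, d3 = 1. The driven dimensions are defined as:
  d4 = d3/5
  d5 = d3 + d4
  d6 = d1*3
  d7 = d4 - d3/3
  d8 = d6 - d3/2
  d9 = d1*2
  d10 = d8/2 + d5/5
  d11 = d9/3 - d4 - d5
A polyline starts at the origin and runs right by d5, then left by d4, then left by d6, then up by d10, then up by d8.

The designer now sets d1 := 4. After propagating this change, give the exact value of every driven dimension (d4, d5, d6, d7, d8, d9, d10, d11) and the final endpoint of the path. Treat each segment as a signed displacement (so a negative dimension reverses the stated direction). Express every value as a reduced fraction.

d4 = 1/5
d5 = 6/5
d6 = 12
d7 = -2/15
d8 = 23/2
d9 = 8
d10 = 599/100
d11 = 19/15
endpoint = (-11, 1749/100)

Apply edit: d1 := 4
  d4 = d3/5 = 1/5
  d5 = d3 + d4 = 6/5
  d6 = d1*3 = 12
  d7 = d4 - d3/3 = -2/15
  d8 = d6 - d3/2 = 23/2
  d9 = d1*2 = 8
  d10 = d8/2 + d5/5 = 599/100
  d11 = d9/3 - d4 - d5 = 19/15
Walk from origin (0, 0):
  seg 1: right by d5 = 6/5 → (6/5, 0)
  seg 2: left by d4 = 1/5 → (1, 0)
  seg 3: left by d6 = 12 → (-11, 0)
  seg 4: up by d10 = 599/100 → (-11, 599/100)
  seg 5: up by d8 = 23/2 → (-11, 1749/100)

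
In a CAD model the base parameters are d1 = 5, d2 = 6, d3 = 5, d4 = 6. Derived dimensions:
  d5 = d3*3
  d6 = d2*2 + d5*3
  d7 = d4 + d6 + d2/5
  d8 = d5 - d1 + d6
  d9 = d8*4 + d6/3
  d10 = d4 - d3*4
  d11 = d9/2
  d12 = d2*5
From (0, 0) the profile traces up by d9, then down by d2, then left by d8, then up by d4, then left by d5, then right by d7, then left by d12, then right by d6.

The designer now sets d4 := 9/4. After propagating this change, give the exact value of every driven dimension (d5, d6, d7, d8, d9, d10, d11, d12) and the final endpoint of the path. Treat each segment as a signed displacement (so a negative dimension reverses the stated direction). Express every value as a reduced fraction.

d5 = 15
d6 = 57
d7 = 1209/20
d8 = 67
d9 = 287
d10 = -71/4
d11 = 287/2
d12 = 30
endpoint = (109/20, 1133/4)

Apply edit: d4 := 9/4
  d5 = d3*3 = 15
  d6 = d2*2 + d5*3 = 57
  d7 = d4 + d6 + d2/5 = 1209/20
  d8 = d5 - d1 + d6 = 67
  d9 = d8*4 + d6/3 = 287
  d10 = d4 - d3*4 = -71/4
  d11 = d9/2 = 287/2
  d12 = d2*5 = 30
Walk from origin (0, 0):
  seg 1: up by d9 = 287 → (0, 287)
  seg 2: down by d2 = 6 → (0, 281)
  seg 3: left by d8 = 67 → (-67, 281)
  seg 4: up by d4 = 9/4 → (-67, 1133/4)
  seg 5: left by d5 = 15 → (-82, 1133/4)
  seg 6: right by d7 = 1209/20 → (-431/20, 1133/4)
  seg 7: left by d12 = 30 → (-1031/20, 1133/4)
  seg 8: right by d6 = 57 → (109/20, 1133/4)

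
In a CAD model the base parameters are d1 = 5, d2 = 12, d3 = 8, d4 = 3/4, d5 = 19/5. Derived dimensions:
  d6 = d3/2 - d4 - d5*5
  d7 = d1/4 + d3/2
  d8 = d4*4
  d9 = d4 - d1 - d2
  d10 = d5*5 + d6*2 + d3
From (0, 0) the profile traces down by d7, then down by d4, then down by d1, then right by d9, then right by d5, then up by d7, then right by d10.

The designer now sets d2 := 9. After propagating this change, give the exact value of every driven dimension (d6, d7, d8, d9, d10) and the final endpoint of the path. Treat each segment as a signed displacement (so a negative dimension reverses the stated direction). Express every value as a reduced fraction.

d6 = -63/4
d7 = 21/4
d8 = 3
d9 = -53/4
d10 = -9/2
endpoint = (-279/20, -23/4)

Apply edit: d2 := 9
  d6 = d3/2 - d4 - d5*5 = -63/4
  d7 = d1/4 + d3/2 = 21/4
  d8 = d4*4 = 3
  d9 = d4 - d1 - d2 = -53/4
  d10 = d5*5 + d6*2 + d3 = -9/2
Walk from origin (0, 0):
  seg 1: down by d7 = 21/4 → (0, -21/4)
  seg 2: down by d4 = 3/4 → (0, -6)
  seg 3: down by d1 = 5 → (0, -11)
  seg 4: right by d9 = -53/4 → (-53/4, -11)
  seg 5: right by d5 = 19/5 → (-189/20, -11)
  seg 6: up by d7 = 21/4 → (-189/20, -23/4)
  seg 7: right by d10 = -9/2 → (-279/20, -23/4)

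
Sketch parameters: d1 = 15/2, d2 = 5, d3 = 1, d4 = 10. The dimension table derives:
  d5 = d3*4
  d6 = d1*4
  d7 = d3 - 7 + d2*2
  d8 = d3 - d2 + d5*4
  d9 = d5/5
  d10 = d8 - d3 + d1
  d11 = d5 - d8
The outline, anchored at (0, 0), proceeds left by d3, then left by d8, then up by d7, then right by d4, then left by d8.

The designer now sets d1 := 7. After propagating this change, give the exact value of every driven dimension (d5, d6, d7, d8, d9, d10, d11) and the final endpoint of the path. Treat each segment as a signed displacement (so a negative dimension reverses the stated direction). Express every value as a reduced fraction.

Apply edit: d1 := 7
  d5 = d3*4 = 4
  d6 = d1*4 = 28
  d7 = d3 - 7 + d2*2 = 4
  d8 = d3 - d2 + d5*4 = 12
  d9 = d5/5 = 4/5
  d10 = d8 - d3 + d1 = 18
  d11 = d5 - d8 = -8
Walk from origin (0, 0):
  seg 1: left by d3 = 1 → (-1, 0)
  seg 2: left by d8 = 12 → (-13, 0)
  seg 3: up by d7 = 4 → (-13, 4)
  seg 4: right by d4 = 10 → (-3, 4)
  seg 5: left by d8 = 12 → (-15, 4)

d5 = 4
d6 = 28
d7 = 4
d8 = 12
d9 = 4/5
d10 = 18
d11 = -8
endpoint = (-15, 4)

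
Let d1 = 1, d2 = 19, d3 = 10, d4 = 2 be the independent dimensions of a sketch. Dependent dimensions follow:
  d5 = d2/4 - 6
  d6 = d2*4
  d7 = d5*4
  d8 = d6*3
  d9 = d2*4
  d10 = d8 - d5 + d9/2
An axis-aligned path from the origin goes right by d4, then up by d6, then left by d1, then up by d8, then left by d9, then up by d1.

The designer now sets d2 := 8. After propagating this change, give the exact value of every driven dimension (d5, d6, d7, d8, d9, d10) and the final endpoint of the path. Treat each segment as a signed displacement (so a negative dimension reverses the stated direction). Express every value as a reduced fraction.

d5 = -4
d6 = 32
d7 = -16
d8 = 96
d9 = 32
d10 = 116
endpoint = (-31, 129)

Apply edit: d2 := 8
  d5 = d2/4 - 6 = -4
  d6 = d2*4 = 32
  d7 = d5*4 = -16
  d8 = d6*3 = 96
  d9 = d2*4 = 32
  d10 = d8 - d5 + d9/2 = 116
Walk from origin (0, 0):
  seg 1: right by d4 = 2 → (2, 0)
  seg 2: up by d6 = 32 → (2, 32)
  seg 3: left by d1 = 1 → (1, 32)
  seg 4: up by d8 = 96 → (1, 128)
  seg 5: left by d9 = 32 → (-31, 128)
  seg 6: up by d1 = 1 → (-31, 129)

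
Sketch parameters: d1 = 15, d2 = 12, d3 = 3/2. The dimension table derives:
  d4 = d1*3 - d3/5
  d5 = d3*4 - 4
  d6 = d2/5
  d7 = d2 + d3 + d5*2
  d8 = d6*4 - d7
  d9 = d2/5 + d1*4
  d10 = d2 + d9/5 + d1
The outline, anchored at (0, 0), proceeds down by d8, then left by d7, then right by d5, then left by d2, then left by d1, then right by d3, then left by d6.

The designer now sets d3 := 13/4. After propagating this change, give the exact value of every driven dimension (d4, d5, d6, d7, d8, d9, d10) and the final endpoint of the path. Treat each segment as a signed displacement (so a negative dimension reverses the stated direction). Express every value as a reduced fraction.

d4 = 887/20
d5 = 9
d6 = 12/5
d7 = 133/4
d8 = -473/20
d9 = 312/5
d10 = 987/25
endpoint = (-252/5, 473/20)

Apply edit: d3 := 13/4
  d4 = d1*3 - d3/5 = 887/20
  d5 = d3*4 - 4 = 9
  d6 = d2/5 = 12/5
  d7 = d2 + d3 + d5*2 = 133/4
  d8 = d6*4 - d7 = -473/20
  d9 = d2/5 + d1*4 = 312/5
  d10 = d2 + d9/5 + d1 = 987/25
Walk from origin (0, 0):
  seg 1: down by d8 = -473/20 → (0, 473/20)
  seg 2: left by d7 = 133/4 → (-133/4, 473/20)
  seg 3: right by d5 = 9 → (-97/4, 473/20)
  seg 4: left by d2 = 12 → (-145/4, 473/20)
  seg 5: left by d1 = 15 → (-205/4, 473/20)
  seg 6: right by d3 = 13/4 → (-48, 473/20)
  seg 7: left by d6 = 12/5 → (-252/5, 473/20)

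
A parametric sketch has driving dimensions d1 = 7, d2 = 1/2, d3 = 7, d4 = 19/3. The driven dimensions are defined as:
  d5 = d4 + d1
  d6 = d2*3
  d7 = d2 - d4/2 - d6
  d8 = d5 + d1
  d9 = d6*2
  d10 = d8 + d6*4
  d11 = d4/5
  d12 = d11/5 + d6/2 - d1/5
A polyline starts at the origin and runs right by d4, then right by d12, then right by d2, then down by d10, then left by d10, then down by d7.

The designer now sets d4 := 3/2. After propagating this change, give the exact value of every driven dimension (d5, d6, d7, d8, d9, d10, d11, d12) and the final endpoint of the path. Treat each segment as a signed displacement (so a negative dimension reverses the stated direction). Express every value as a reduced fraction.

d5 = 17/2
d6 = 3/2
d7 = -7/4
d8 = 31/2
d9 = 3
d10 = 43/2
d11 = 3/10
d12 = -59/100
endpoint = (-2009/100, -79/4)

Apply edit: d4 := 3/2
  d5 = d4 + d1 = 17/2
  d6 = d2*3 = 3/2
  d7 = d2 - d4/2 - d6 = -7/4
  d8 = d5 + d1 = 31/2
  d9 = d6*2 = 3
  d10 = d8 + d6*4 = 43/2
  d11 = d4/5 = 3/10
  d12 = d11/5 + d6/2 - d1/5 = -59/100
Walk from origin (0, 0):
  seg 1: right by d4 = 3/2 → (3/2, 0)
  seg 2: right by d12 = -59/100 → (91/100, 0)
  seg 3: right by d2 = 1/2 → (141/100, 0)
  seg 4: down by d10 = 43/2 → (141/100, -43/2)
  seg 5: left by d10 = 43/2 → (-2009/100, -43/2)
  seg 6: down by d7 = -7/4 → (-2009/100, -79/4)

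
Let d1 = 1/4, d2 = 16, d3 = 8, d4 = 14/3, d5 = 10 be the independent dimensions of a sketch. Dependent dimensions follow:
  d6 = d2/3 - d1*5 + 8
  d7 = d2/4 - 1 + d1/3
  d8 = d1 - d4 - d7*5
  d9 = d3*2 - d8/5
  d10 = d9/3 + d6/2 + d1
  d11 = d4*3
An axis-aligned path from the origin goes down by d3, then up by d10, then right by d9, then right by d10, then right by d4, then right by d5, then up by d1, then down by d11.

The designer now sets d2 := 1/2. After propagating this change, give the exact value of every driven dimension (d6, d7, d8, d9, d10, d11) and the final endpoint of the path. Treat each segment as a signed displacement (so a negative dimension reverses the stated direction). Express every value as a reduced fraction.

d6 = 83/12
d7 = -19/24
d8 = -11/24
d9 = 1931/120
d10 = 1633/180
d11 = 14
endpoint = (14339/360, -1141/90)

Apply edit: d2 := 1/2
  d6 = d2/3 - d1*5 + 8 = 83/12
  d7 = d2/4 - 1 + d1/3 = -19/24
  d8 = d1 - d4 - d7*5 = -11/24
  d9 = d3*2 - d8/5 = 1931/120
  d10 = d9/3 + d6/2 + d1 = 1633/180
  d11 = d4*3 = 14
Walk from origin (0, 0):
  seg 1: down by d3 = 8 → (0, -8)
  seg 2: up by d10 = 1633/180 → (0, 193/180)
  seg 3: right by d9 = 1931/120 → (1931/120, 193/180)
  seg 4: right by d10 = 1633/180 → (9059/360, 193/180)
  seg 5: right by d4 = 14/3 → (10739/360, 193/180)
  seg 6: right by d5 = 10 → (14339/360, 193/180)
  seg 7: up by d1 = 1/4 → (14339/360, 119/90)
  seg 8: down by d11 = 14 → (14339/360, -1141/90)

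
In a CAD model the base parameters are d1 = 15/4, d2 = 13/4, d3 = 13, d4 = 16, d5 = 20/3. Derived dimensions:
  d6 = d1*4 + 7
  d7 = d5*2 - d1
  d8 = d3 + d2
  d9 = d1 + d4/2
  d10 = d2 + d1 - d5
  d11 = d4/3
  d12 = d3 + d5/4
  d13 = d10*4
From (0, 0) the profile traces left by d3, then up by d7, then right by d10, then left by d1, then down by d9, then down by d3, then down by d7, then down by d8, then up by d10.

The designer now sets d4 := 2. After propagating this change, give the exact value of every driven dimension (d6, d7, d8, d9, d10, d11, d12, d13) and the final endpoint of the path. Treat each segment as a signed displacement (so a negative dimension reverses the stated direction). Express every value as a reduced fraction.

d6 = 22
d7 = 115/12
d8 = 65/4
d9 = 19/4
d10 = 1/3
d11 = 2/3
d12 = 44/3
d13 = 4/3
endpoint = (-197/12, -101/3)

Apply edit: d4 := 2
  d6 = d1*4 + 7 = 22
  d7 = d5*2 - d1 = 115/12
  d8 = d3 + d2 = 65/4
  d9 = d1 + d4/2 = 19/4
  d10 = d2 + d1 - d5 = 1/3
  d11 = d4/3 = 2/3
  d12 = d3 + d5/4 = 44/3
  d13 = d10*4 = 4/3
Walk from origin (0, 0):
  seg 1: left by d3 = 13 → (-13, 0)
  seg 2: up by d7 = 115/12 → (-13, 115/12)
  seg 3: right by d10 = 1/3 → (-38/3, 115/12)
  seg 4: left by d1 = 15/4 → (-197/12, 115/12)
  seg 5: down by d9 = 19/4 → (-197/12, 29/6)
  seg 6: down by d3 = 13 → (-197/12, -49/6)
  seg 7: down by d7 = 115/12 → (-197/12, -71/4)
  seg 8: down by d8 = 65/4 → (-197/12, -34)
  seg 9: up by d10 = 1/3 → (-197/12, -101/3)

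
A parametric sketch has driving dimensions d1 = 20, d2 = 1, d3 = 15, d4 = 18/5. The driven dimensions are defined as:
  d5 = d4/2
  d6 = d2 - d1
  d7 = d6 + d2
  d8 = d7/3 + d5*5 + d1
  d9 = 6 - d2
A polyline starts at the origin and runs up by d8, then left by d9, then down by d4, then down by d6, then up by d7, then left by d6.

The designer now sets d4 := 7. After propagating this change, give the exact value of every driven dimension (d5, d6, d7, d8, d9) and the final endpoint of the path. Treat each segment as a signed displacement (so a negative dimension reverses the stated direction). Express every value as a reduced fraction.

Apply edit: d4 := 7
  d5 = d4/2 = 7/2
  d6 = d2 - d1 = -19
  d7 = d6 + d2 = -18
  d8 = d7/3 + d5*5 + d1 = 63/2
  d9 = 6 - d2 = 5
Walk from origin (0, 0):
  seg 1: up by d8 = 63/2 → (0, 63/2)
  seg 2: left by d9 = 5 → (-5, 63/2)
  seg 3: down by d4 = 7 → (-5, 49/2)
  seg 4: down by d6 = -19 → (-5, 87/2)
  seg 5: up by d7 = -18 → (-5, 51/2)
  seg 6: left by d6 = -19 → (14, 51/2)

d5 = 7/2
d6 = -19
d7 = -18
d8 = 63/2
d9 = 5
endpoint = (14, 51/2)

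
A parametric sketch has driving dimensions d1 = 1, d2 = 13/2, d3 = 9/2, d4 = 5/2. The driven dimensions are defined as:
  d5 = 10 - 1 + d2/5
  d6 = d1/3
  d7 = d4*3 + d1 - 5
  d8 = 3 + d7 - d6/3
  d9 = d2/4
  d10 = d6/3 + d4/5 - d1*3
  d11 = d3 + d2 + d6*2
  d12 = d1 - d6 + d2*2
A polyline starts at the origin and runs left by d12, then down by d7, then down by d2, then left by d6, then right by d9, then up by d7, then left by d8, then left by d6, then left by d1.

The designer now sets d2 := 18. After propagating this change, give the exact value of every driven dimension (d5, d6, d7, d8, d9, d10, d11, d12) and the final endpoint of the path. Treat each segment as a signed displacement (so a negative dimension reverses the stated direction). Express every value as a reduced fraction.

Apply edit: d2 := 18
  d5 = 10 - 1 + d2/5 = 63/5
  d6 = d1/3 = 1/3
  d7 = d4*3 + d1 - 5 = 7/2
  d8 = 3 + d7 - d6/3 = 115/18
  d9 = d2/4 = 9/2
  d10 = d6/3 + d4/5 - d1*3 = -43/18
  d11 = d3 + d2 + d6*2 = 139/6
  d12 = d1 - d6 + d2*2 = 110/3
Walk from origin (0, 0):
  seg 1: left by d12 = 110/3 → (-110/3, 0)
  seg 2: down by d7 = 7/2 → (-110/3, -7/2)
  seg 3: down by d2 = 18 → (-110/3, -43/2)
  seg 4: left by d6 = 1/3 → (-37, -43/2)
  seg 5: right by d9 = 9/2 → (-65/2, -43/2)
  seg 6: up by d7 = 7/2 → (-65/2, -18)
  seg 7: left by d8 = 115/18 → (-350/9, -18)
  seg 8: left by d6 = 1/3 → (-353/9, -18)
  seg 9: left by d1 = 1 → (-362/9, -18)

d5 = 63/5
d6 = 1/3
d7 = 7/2
d8 = 115/18
d9 = 9/2
d10 = -43/18
d11 = 139/6
d12 = 110/3
endpoint = (-362/9, -18)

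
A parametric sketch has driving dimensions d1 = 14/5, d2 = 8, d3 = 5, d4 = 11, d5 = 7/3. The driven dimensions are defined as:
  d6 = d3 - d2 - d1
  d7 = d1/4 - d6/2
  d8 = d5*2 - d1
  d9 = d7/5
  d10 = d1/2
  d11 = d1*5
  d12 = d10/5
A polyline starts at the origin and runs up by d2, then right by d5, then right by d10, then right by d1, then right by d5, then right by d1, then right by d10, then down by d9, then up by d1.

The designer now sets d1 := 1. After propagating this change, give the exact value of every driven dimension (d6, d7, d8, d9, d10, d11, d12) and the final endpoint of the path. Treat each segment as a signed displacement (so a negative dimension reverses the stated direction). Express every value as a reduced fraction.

d6 = -4
d7 = 9/4
d8 = 11/3
d9 = 9/20
d10 = 1/2
d11 = 5
d12 = 1/10
endpoint = (23/3, 171/20)

Apply edit: d1 := 1
  d6 = d3 - d2 - d1 = -4
  d7 = d1/4 - d6/2 = 9/4
  d8 = d5*2 - d1 = 11/3
  d9 = d7/5 = 9/20
  d10 = d1/2 = 1/2
  d11 = d1*5 = 5
  d12 = d10/5 = 1/10
Walk from origin (0, 0):
  seg 1: up by d2 = 8 → (0, 8)
  seg 2: right by d5 = 7/3 → (7/3, 8)
  seg 3: right by d10 = 1/2 → (17/6, 8)
  seg 4: right by d1 = 1 → (23/6, 8)
  seg 5: right by d5 = 7/3 → (37/6, 8)
  seg 6: right by d1 = 1 → (43/6, 8)
  seg 7: right by d10 = 1/2 → (23/3, 8)
  seg 8: down by d9 = 9/20 → (23/3, 151/20)
  seg 9: up by d1 = 1 → (23/3, 171/20)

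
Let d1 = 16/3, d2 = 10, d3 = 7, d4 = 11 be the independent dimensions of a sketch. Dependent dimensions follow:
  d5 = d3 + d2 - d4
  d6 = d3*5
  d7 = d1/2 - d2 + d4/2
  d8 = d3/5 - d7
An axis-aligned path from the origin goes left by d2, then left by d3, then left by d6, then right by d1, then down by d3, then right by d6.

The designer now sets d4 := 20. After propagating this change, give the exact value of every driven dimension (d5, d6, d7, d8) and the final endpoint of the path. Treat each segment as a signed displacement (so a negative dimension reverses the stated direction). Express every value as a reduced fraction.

d5 = -3
d6 = 35
d7 = 8/3
d8 = -19/15
endpoint = (-35/3, -7)

Apply edit: d4 := 20
  d5 = d3 + d2 - d4 = -3
  d6 = d3*5 = 35
  d7 = d1/2 - d2 + d4/2 = 8/3
  d8 = d3/5 - d7 = -19/15
Walk from origin (0, 0):
  seg 1: left by d2 = 10 → (-10, 0)
  seg 2: left by d3 = 7 → (-17, 0)
  seg 3: left by d6 = 35 → (-52, 0)
  seg 4: right by d1 = 16/3 → (-140/3, 0)
  seg 5: down by d3 = 7 → (-140/3, -7)
  seg 6: right by d6 = 35 → (-35/3, -7)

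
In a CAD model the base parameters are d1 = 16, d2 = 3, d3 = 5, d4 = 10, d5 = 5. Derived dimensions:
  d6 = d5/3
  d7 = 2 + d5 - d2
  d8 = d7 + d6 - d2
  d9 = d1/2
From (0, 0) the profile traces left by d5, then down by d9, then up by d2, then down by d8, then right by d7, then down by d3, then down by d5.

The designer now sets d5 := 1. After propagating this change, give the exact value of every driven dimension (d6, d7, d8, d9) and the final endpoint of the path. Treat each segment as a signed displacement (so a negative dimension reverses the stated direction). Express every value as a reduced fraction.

d6 = 1/3
d7 = 0
d8 = -8/3
d9 = 8
endpoint = (-1, -25/3)

Apply edit: d5 := 1
  d6 = d5/3 = 1/3
  d7 = 2 + d5 - d2 = 0
  d8 = d7 + d6 - d2 = -8/3
  d9 = d1/2 = 8
Walk from origin (0, 0):
  seg 1: left by d5 = 1 → (-1, 0)
  seg 2: down by d9 = 8 → (-1, -8)
  seg 3: up by d2 = 3 → (-1, -5)
  seg 4: down by d8 = -8/3 → (-1, -7/3)
  seg 5: right by d7 = 0 → (-1, -7/3)
  seg 6: down by d3 = 5 → (-1, -22/3)
  seg 7: down by d5 = 1 → (-1, -25/3)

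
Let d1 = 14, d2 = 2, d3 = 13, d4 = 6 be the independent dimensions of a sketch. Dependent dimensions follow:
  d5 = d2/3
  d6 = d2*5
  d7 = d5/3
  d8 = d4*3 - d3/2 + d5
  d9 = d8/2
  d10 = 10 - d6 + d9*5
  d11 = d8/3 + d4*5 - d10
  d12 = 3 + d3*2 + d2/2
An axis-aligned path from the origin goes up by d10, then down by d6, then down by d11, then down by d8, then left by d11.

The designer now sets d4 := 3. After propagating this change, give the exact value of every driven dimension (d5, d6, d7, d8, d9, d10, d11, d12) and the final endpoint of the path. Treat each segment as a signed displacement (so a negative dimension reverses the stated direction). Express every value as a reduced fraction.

d5 = 2/3
d6 = 10
d7 = 2/9
d8 = 19/6
d9 = 19/12
d10 = 95/12
d11 = 293/36
d12 = 30
endpoint = (-293/36, -241/18)

Apply edit: d4 := 3
  d5 = d2/3 = 2/3
  d6 = d2*5 = 10
  d7 = d5/3 = 2/9
  d8 = d4*3 - d3/2 + d5 = 19/6
  d9 = d8/2 = 19/12
  d10 = 10 - d6 + d9*5 = 95/12
  d11 = d8/3 + d4*5 - d10 = 293/36
  d12 = 3 + d3*2 + d2/2 = 30
Walk from origin (0, 0):
  seg 1: up by d10 = 95/12 → (0, 95/12)
  seg 2: down by d6 = 10 → (0, -25/12)
  seg 3: down by d11 = 293/36 → (0, -92/9)
  seg 4: down by d8 = 19/6 → (0, -241/18)
  seg 5: left by d11 = 293/36 → (-293/36, -241/18)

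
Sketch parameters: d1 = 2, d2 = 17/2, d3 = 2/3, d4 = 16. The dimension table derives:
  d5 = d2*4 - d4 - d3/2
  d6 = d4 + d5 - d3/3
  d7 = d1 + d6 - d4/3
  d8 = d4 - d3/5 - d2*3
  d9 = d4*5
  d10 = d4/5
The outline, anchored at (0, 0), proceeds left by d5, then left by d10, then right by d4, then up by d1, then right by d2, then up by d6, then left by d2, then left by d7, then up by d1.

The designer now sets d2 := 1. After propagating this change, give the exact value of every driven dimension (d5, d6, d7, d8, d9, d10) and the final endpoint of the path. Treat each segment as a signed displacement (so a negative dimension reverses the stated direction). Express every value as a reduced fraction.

Apply edit: d2 := 1
  d5 = d2*4 - d4 - d3/2 = -37/3
  d6 = d4 + d5 - d3/3 = 31/9
  d7 = d1 + d6 - d4/3 = 1/9
  d8 = d4 - d3/5 - d2*3 = 193/15
  d9 = d4*5 = 80
  d10 = d4/5 = 16/5
Walk from origin (0, 0):
  seg 1: left by d5 = -37/3 → (37/3, 0)
  seg 2: left by d10 = 16/5 → (137/15, 0)
  seg 3: right by d4 = 16 → (377/15, 0)
  seg 4: up by d1 = 2 → (377/15, 2)
  seg 5: right by d2 = 1 → (392/15, 2)
  seg 6: up by d6 = 31/9 → (392/15, 49/9)
  seg 7: left by d2 = 1 → (377/15, 49/9)
  seg 8: left by d7 = 1/9 → (1126/45, 49/9)
  seg 9: up by d1 = 2 → (1126/45, 67/9)

d5 = -37/3
d6 = 31/9
d7 = 1/9
d8 = 193/15
d9 = 80
d10 = 16/5
endpoint = (1126/45, 67/9)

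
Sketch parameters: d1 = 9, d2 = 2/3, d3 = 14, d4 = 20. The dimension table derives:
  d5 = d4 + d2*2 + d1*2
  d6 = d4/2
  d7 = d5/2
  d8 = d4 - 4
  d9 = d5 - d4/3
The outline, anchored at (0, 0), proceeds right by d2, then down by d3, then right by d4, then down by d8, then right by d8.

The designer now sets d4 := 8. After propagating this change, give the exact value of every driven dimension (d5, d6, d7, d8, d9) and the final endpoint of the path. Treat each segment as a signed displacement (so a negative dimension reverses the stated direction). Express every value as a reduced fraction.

Apply edit: d4 := 8
  d5 = d4 + d2*2 + d1*2 = 82/3
  d6 = d4/2 = 4
  d7 = d5/2 = 41/3
  d8 = d4 - 4 = 4
  d9 = d5 - d4/3 = 74/3
Walk from origin (0, 0):
  seg 1: right by d2 = 2/3 → (2/3, 0)
  seg 2: down by d3 = 14 → (2/3, -14)
  seg 3: right by d4 = 8 → (26/3, -14)
  seg 4: down by d8 = 4 → (26/3, -18)
  seg 5: right by d8 = 4 → (38/3, -18)

d5 = 82/3
d6 = 4
d7 = 41/3
d8 = 4
d9 = 74/3
endpoint = (38/3, -18)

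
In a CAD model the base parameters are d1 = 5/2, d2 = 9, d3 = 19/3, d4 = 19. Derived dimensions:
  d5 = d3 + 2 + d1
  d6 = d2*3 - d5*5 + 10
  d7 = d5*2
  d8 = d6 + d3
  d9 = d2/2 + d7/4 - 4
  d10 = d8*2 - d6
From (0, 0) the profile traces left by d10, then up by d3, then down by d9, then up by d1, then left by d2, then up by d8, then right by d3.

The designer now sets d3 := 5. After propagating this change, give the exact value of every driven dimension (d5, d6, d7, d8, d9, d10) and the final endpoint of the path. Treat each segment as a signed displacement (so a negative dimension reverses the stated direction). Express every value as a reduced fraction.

Apply edit: d3 := 5
  d5 = d3 + 2 + d1 = 19/2
  d6 = d2*3 - d5*5 + 10 = -21/2
  d7 = d5*2 = 19
  d8 = d6 + d3 = -11/2
  d9 = d2/2 + d7/4 - 4 = 21/4
  d10 = d8*2 - d6 = -1/2
Walk from origin (0, 0):
  seg 1: left by d10 = -1/2 → (1/2, 0)
  seg 2: up by d3 = 5 → (1/2, 5)
  seg 3: down by d9 = 21/4 → (1/2, -1/4)
  seg 4: up by d1 = 5/2 → (1/2, 9/4)
  seg 5: left by d2 = 9 → (-17/2, 9/4)
  seg 6: up by d8 = -11/2 → (-17/2, -13/4)
  seg 7: right by d3 = 5 → (-7/2, -13/4)

d5 = 19/2
d6 = -21/2
d7 = 19
d8 = -11/2
d9 = 21/4
d10 = -1/2
endpoint = (-7/2, -13/4)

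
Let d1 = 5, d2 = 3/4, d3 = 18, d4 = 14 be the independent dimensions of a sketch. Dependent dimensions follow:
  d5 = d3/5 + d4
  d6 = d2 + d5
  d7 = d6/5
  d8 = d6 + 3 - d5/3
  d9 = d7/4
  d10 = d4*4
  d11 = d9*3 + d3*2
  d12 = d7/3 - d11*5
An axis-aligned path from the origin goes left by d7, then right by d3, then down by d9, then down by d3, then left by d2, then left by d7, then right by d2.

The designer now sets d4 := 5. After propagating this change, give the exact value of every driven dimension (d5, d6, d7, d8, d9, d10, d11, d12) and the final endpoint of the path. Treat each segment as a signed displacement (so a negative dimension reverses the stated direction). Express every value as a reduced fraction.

Apply edit: d4 := 5
  d5 = d3/5 + d4 = 43/5
  d6 = d2 + d5 = 187/20
  d7 = d6/5 = 187/100
  d8 = d6 + 3 - d5/3 = 569/60
  d9 = d7/4 = 187/400
  d10 = d4*4 = 20
  d11 = d9*3 + d3*2 = 14961/400
  d12 = d7/3 - d11*5 = -223667/1200
Walk from origin (0, 0):
  seg 1: left by d7 = 187/100 → (-187/100, 0)
  seg 2: right by d3 = 18 → (1613/100, 0)
  seg 3: down by d9 = 187/400 → (1613/100, -187/400)
  seg 4: down by d3 = 18 → (1613/100, -7387/400)
  seg 5: left by d2 = 3/4 → (769/50, -7387/400)
  seg 6: left by d7 = 187/100 → (1351/100, -7387/400)
  seg 7: right by d2 = 3/4 → (713/50, -7387/400)

d5 = 43/5
d6 = 187/20
d7 = 187/100
d8 = 569/60
d9 = 187/400
d10 = 20
d11 = 14961/400
d12 = -223667/1200
endpoint = (713/50, -7387/400)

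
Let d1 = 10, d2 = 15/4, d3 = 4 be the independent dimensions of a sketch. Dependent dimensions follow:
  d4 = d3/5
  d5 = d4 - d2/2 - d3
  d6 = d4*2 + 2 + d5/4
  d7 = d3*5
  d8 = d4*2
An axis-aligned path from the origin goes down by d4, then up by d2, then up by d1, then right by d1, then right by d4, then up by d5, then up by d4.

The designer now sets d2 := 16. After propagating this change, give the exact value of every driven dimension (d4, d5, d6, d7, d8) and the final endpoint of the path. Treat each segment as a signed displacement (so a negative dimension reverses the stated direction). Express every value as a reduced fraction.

d4 = 4/5
d5 = -56/5
d6 = 4/5
d7 = 20
d8 = 8/5
endpoint = (54/5, 74/5)

Apply edit: d2 := 16
  d4 = d3/5 = 4/5
  d5 = d4 - d2/2 - d3 = -56/5
  d6 = d4*2 + 2 + d5/4 = 4/5
  d7 = d3*5 = 20
  d8 = d4*2 = 8/5
Walk from origin (0, 0):
  seg 1: down by d4 = 4/5 → (0, -4/5)
  seg 2: up by d2 = 16 → (0, 76/5)
  seg 3: up by d1 = 10 → (0, 126/5)
  seg 4: right by d1 = 10 → (10, 126/5)
  seg 5: right by d4 = 4/5 → (54/5, 126/5)
  seg 6: up by d5 = -56/5 → (54/5, 14)
  seg 7: up by d4 = 4/5 → (54/5, 74/5)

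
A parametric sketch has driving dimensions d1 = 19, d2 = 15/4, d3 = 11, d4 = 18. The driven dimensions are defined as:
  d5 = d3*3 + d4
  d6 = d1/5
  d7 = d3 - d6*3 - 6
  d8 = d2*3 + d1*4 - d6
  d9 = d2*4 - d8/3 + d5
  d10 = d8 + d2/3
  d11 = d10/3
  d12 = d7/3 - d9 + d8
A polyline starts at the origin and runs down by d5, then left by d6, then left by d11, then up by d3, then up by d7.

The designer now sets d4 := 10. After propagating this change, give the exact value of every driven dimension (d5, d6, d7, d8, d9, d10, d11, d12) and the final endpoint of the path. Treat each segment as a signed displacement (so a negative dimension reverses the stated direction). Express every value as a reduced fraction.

d5 = 43
d6 = 19/5
d7 = -32/5
d8 = 1669/20
d9 = 1811/60
d10 = 847/10
d11 = 847/30
d12 = 767/15
endpoint = (-961/30, -192/5)

Apply edit: d4 := 10
  d5 = d3*3 + d4 = 43
  d6 = d1/5 = 19/5
  d7 = d3 - d6*3 - 6 = -32/5
  d8 = d2*3 + d1*4 - d6 = 1669/20
  d9 = d2*4 - d8/3 + d5 = 1811/60
  d10 = d8 + d2/3 = 847/10
  d11 = d10/3 = 847/30
  d12 = d7/3 - d9 + d8 = 767/15
Walk from origin (0, 0):
  seg 1: down by d5 = 43 → (0, -43)
  seg 2: left by d6 = 19/5 → (-19/5, -43)
  seg 3: left by d11 = 847/30 → (-961/30, -43)
  seg 4: up by d3 = 11 → (-961/30, -32)
  seg 5: up by d7 = -32/5 → (-961/30, -192/5)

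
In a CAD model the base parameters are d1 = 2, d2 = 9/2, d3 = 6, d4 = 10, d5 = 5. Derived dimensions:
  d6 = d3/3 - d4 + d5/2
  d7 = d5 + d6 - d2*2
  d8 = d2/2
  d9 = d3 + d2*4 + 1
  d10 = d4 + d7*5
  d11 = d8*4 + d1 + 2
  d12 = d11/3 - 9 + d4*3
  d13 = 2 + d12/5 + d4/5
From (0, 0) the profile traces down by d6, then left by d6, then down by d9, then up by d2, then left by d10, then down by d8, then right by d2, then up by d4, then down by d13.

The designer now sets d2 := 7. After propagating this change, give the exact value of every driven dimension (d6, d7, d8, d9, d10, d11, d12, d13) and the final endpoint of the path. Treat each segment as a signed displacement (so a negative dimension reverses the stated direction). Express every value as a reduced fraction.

d6 = -11/2
d7 = -29/2
d8 = 7/2
d9 = 35
d10 = -125/2
d11 = 18
d12 = 27
d13 = 47/5
endpoint = (75, -127/5)

Apply edit: d2 := 7
  d6 = d3/3 - d4 + d5/2 = -11/2
  d7 = d5 + d6 - d2*2 = -29/2
  d8 = d2/2 = 7/2
  d9 = d3 + d2*4 + 1 = 35
  d10 = d4 + d7*5 = -125/2
  d11 = d8*4 + d1 + 2 = 18
  d12 = d11/3 - 9 + d4*3 = 27
  d13 = 2 + d12/5 + d4/5 = 47/5
Walk from origin (0, 0):
  seg 1: down by d6 = -11/2 → (0, 11/2)
  seg 2: left by d6 = -11/2 → (11/2, 11/2)
  seg 3: down by d9 = 35 → (11/2, -59/2)
  seg 4: up by d2 = 7 → (11/2, -45/2)
  seg 5: left by d10 = -125/2 → (68, -45/2)
  seg 6: down by d8 = 7/2 → (68, -26)
  seg 7: right by d2 = 7 → (75, -26)
  seg 8: up by d4 = 10 → (75, -16)
  seg 9: down by d13 = 47/5 → (75, -127/5)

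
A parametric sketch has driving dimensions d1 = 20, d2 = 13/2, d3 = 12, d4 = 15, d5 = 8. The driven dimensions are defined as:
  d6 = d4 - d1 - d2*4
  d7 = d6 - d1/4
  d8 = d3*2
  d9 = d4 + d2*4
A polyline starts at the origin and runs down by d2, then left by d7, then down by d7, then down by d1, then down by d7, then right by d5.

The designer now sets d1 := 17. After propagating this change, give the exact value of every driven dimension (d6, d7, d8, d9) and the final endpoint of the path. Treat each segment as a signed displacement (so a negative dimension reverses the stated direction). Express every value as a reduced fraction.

d6 = -28
d7 = -129/4
d8 = 24
d9 = 41
endpoint = (161/4, 41)

Apply edit: d1 := 17
  d6 = d4 - d1 - d2*4 = -28
  d7 = d6 - d1/4 = -129/4
  d8 = d3*2 = 24
  d9 = d4 + d2*4 = 41
Walk from origin (0, 0):
  seg 1: down by d2 = 13/2 → (0, -13/2)
  seg 2: left by d7 = -129/4 → (129/4, -13/2)
  seg 3: down by d7 = -129/4 → (129/4, 103/4)
  seg 4: down by d1 = 17 → (129/4, 35/4)
  seg 5: down by d7 = -129/4 → (129/4, 41)
  seg 6: right by d5 = 8 → (161/4, 41)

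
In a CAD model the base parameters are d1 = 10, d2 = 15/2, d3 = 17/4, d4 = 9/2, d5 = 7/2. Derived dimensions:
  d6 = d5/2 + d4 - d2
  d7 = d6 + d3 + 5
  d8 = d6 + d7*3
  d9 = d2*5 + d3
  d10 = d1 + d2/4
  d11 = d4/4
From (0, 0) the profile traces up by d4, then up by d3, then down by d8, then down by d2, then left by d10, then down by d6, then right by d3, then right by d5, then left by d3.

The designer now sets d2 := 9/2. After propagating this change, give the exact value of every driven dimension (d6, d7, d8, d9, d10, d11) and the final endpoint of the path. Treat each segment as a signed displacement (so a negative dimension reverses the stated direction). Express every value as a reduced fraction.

d6 = 7/4
d7 = 11
d8 = 139/4
d9 = 107/4
d10 = 89/8
d11 = 9/8
endpoint = (-61/8, -129/4)

Apply edit: d2 := 9/2
  d6 = d5/2 + d4 - d2 = 7/4
  d7 = d6 + d3 + 5 = 11
  d8 = d6 + d7*3 = 139/4
  d9 = d2*5 + d3 = 107/4
  d10 = d1 + d2/4 = 89/8
  d11 = d4/4 = 9/8
Walk from origin (0, 0):
  seg 1: up by d4 = 9/2 → (0, 9/2)
  seg 2: up by d3 = 17/4 → (0, 35/4)
  seg 3: down by d8 = 139/4 → (0, -26)
  seg 4: down by d2 = 9/2 → (0, -61/2)
  seg 5: left by d10 = 89/8 → (-89/8, -61/2)
  seg 6: down by d6 = 7/4 → (-89/8, -129/4)
  seg 7: right by d3 = 17/4 → (-55/8, -129/4)
  seg 8: right by d5 = 7/2 → (-27/8, -129/4)
  seg 9: left by d3 = 17/4 → (-61/8, -129/4)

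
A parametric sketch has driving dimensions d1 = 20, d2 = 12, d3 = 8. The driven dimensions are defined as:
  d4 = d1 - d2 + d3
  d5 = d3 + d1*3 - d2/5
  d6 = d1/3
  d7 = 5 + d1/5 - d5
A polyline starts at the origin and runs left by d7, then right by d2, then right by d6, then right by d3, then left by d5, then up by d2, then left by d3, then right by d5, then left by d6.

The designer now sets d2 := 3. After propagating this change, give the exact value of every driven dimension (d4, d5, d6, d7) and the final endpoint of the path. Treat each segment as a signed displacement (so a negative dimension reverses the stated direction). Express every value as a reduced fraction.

d4 = 25
d5 = 337/5
d6 = 20/3
d7 = -292/5
endpoint = (307/5, 3)

Apply edit: d2 := 3
  d4 = d1 - d2 + d3 = 25
  d5 = d3 + d1*3 - d2/5 = 337/5
  d6 = d1/3 = 20/3
  d7 = 5 + d1/5 - d5 = -292/5
Walk from origin (0, 0):
  seg 1: left by d7 = -292/5 → (292/5, 0)
  seg 2: right by d2 = 3 → (307/5, 0)
  seg 3: right by d6 = 20/3 → (1021/15, 0)
  seg 4: right by d3 = 8 → (1141/15, 0)
  seg 5: left by d5 = 337/5 → (26/3, 0)
  seg 6: up by d2 = 3 → (26/3, 3)
  seg 7: left by d3 = 8 → (2/3, 3)
  seg 8: right by d5 = 337/5 → (1021/15, 3)
  seg 9: left by d6 = 20/3 → (307/5, 3)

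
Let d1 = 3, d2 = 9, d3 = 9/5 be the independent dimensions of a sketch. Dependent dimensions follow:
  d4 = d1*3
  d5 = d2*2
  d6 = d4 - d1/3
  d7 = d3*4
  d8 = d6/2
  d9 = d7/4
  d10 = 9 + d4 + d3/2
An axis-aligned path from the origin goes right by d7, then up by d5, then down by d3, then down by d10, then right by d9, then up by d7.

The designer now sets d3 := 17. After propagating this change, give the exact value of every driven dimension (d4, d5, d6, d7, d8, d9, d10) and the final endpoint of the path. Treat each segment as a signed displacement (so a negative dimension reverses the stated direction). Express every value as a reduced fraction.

d4 = 9
d5 = 18
d6 = 8
d7 = 68
d8 = 4
d9 = 17
d10 = 53/2
endpoint = (85, 85/2)

Apply edit: d3 := 17
  d4 = d1*3 = 9
  d5 = d2*2 = 18
  d6 = d4 - d1/3 = 8
  d7 = d3*4 = 68
  d8 = d6/2 = 4
  d9 = d7/4 = 17
  d10 = 9 + d4 + d3/2 = 53/2
Walk from origin (0, 0):
  seg 1: right by d7 = 68 → (68, 0)
  seg 2: up by d5 = 18 → (68, 18)
  seg 3: down by d3 = 17 → (68, 1)
  seg 4: down by d10 = 53/2 → (68, -51/2)
  seg 5: right by d9 = 17 → (85, -51/2)
  seg 6: up by d7 = 68 → (85, 85/2)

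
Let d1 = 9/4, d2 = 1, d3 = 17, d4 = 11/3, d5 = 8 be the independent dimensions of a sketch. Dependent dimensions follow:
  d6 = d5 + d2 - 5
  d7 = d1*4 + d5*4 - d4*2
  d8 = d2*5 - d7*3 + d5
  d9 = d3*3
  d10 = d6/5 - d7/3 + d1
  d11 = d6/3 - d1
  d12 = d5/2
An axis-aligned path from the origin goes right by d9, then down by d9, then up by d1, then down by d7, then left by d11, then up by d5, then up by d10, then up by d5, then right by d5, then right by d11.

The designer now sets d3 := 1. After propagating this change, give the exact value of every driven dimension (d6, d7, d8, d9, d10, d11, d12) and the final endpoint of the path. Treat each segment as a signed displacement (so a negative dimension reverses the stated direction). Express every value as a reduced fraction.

d6 = 4
d7 = 101/3
d8 = -88
d9 = 3
d10 = -1471/180
d11 = -11/12
d12 = 4
endpoint = (11, -2393/90)

Apply edit: d3 := 1
  d6 = d5 + d2 - 5 = 4
  d7 = d1*4 + d5*4 - d4*2 = 101/3
  d8 = d2*5 - d7*3 + d5 = -88
  d9 = d3*3 = 3
  d10 = d6/5 - d7/3 + d1 = -1471/180
  d11 = d6/3 - d1 = -11/12
  d12 = d5/2 = 4
Walk from origin (0, 0):
  seg 1: right by d9 = 3 → (3, 0)
  seg 2: down by d9 = 3 → (3, -3)
  seg 3: up by d1 = 9/4 → (3, -3/4)
  seg 4: down by d7 = 101/3 → (3, -413/12)
  seg 5: left by d11 = -11/12 → (47/12, -413/12)
  seg 6: up by d5 = 8 → (47/12, -317/12)
  seg 7: up by d10 = -1471/180 → (47/12, -3113/90)
  seg 8: up by d5 = 8 → (47/12, -2393/90)
  seg 9: right by d5 = 8 → (143/12, -2393/90)
  seg 10: right by d11 = -11/12 → (11, -2393/90)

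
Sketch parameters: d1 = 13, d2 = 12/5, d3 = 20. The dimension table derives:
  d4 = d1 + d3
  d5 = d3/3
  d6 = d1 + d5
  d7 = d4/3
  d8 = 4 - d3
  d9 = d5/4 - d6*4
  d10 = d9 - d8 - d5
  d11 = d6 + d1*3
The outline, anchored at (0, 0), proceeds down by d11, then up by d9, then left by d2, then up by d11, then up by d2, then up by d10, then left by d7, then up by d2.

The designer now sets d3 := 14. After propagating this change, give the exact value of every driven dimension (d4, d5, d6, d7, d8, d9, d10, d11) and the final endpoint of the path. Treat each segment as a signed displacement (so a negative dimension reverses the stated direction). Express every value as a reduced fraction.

d4 = 27
d5 = 14/3
d6 = 53/3
d7 = 9
d8 = -10
d9 = -139/2
d10 = -385/6
d11 = 170/3
endpoint = (-57/5, -1933/15)

Apply edit: d3 := 14
  d4 = d1 + d3 = 27
  d5 = d3/3 = 14/3
  d6 = d1 + d5 = 53/3
  d7 = d4/3 = 9
  d8 = 4 - d3 = -10
  d9 = d5/4 - d6*4 = -139/2
  d10 = d9 - d8 - d5 = -385/6
  d11 = d6 + d1*3 = 170/3
Walk from origin (0, 0):
  seg 1: down by d11 = 170/3 → (0, -170/3)
  seg 2: up by d9 = -139/2 → (0, -757/6)
  seg 3: left by d2 = 12/5 → (-12/5, -757/6)
  seg 4: up by d11 = 170/3 → (-12/5, -139/2)
  seg 5: up by d2 = 12/5 → (-12/5, -671/10)
  seg 6: up by d10 = -385/6 → (-12/5, -1969/15)
  seg 7: left by d7 = 9 → (-57/5, -1969/15)
  seg 8: up by d2 = 12/5 → (-57/5, -1933/15)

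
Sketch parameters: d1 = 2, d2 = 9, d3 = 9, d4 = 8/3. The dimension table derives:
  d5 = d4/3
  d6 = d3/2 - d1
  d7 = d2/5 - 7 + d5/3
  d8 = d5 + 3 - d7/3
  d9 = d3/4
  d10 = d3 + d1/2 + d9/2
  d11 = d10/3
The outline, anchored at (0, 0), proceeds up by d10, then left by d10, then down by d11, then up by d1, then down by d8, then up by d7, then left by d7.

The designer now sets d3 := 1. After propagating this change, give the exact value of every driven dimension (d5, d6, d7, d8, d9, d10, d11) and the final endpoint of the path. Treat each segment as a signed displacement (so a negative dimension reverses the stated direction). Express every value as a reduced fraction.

d5 = 8/9
d6 = -3/2
d7 = -662/135
d8 = 2237/405
d9 = 1/4
d10 = 17/8
d11 = 17/24
endpoint = (3001/1080, -11357/1620)

Apply edit: d3 := 1
  d5 = d4/3 = 8/9
  d6 = d3/2 - d1 = -3/2
  d7 = d2/5 - 7 + d5/3 = -662/135
  d8 = d5 + 3 - d7/3 = 2237/405
  d9 = d3/4 = 1/4
  d10 = d3 + d1/2 + d9/2 = 17/8
  d11 = d10/3 = 17/24
Walk from origin (0, 0):
  seg 1: up by d10 = 17/8 → (0, 17/8)
  seg 2: left by d10 = 17/8 → (-17/8, 17/8)
  seg 3: down by d11 = 17/24 → (-17/8, 17/12)
  seg 4: up by d1 = 2 → (-17/8, 41/12)
  seg 5: down by d8 = 2237/405 → (-17/8, -3413/1620)
  seg 6: up by d7 = -662/135 → (-17/8, -11357/1620)
  seg 7: left by d7 = -662/135 → (3001/1080, -11357/1620)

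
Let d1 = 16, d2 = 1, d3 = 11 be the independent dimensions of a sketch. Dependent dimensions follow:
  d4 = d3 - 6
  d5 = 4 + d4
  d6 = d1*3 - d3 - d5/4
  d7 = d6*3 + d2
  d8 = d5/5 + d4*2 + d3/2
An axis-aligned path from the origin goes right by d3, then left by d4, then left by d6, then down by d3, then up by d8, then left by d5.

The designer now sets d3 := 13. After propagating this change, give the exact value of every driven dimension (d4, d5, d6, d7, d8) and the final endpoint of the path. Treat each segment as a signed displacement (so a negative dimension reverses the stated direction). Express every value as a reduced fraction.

d4 = 7
d5 = 11
d6 = 129/4
d7 = 391/4
d8 = 227/10
endpoint = (-149/4, 97/10)

Apply edit: d3 := 13
  d4 = d3 - 6 = 7
  d5 = 4 + d4 = 11
  d6 = d1*3 - d3 - d5/4 = 129/4
  d7 = d6*3 + d2 = 391/4
  d8 = d5/5 + d4*2 + d3/2 = 227/10
Walk from origin (0, 0):
  seg 1: right by d3 = 13 → (13, 0)
  seg 2: left by d4 = 7 → (6, 0)
  seg 3: left by d6 = 129/4 → (-105/4, 0)
  seg 4: down by d3 = 13 → (-105/4, -13)
  seg 5: up by d8 = 227/10 → (-105/4, 97/10)
  seg 6: left by d5 = 11 → (-149/4, 97/10)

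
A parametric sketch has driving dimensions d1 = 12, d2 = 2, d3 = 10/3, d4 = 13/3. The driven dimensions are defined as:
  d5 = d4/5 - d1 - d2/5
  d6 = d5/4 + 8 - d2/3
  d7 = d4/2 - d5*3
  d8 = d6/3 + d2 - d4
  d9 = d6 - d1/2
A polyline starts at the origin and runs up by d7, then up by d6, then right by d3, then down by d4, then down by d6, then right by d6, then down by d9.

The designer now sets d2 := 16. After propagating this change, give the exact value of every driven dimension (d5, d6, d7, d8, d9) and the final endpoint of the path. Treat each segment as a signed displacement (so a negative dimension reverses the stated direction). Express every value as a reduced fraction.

Apply edit: d2 := 16
  d5 = d4/5 - d1 - d2/5 = -43/3
  d6 = d5/4 + 8 - d2/3 = -11/12
  d7 = d4/2 - d5*3 = 271/6
  d8 = d6/3 + d2 - d4 = 409/36
  d9 = d6 - d1/2 = -83/12
Walk from origin (0, 0):
  seg 1: up by d7 = 271/6 → (0, 271/6)
  seg 2: up by d6 = -11/12 → (0, 177/4)
  seg 3: right by d3 = 10/3 → (10/3, 177/4)
  seg 4: down by d4 = 13/3 → (10/3, 479/12)
  seg 5: down by d6 = -11/12 → (10/3, 245/6)
  seg 6: right by d6 = -11/12 → (29/12, 245/6)
  seg 7: down by d9 = -83/12 → (29/12, 191/4)

d5 = -43/3
d6 = -11/12
d7 = 271/6
d8 = 409/36
d9 = -83/12
endpoint = (29/12, 191/4)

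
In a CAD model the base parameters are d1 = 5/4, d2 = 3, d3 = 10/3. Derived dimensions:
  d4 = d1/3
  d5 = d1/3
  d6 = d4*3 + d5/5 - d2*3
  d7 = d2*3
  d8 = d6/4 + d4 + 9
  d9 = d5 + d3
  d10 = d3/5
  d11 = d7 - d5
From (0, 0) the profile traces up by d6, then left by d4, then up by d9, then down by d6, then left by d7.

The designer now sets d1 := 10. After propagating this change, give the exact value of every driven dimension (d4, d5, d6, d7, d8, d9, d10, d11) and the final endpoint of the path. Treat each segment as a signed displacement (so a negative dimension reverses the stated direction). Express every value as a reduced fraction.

d4 = 10/3
d5 = 10/3
d6 = 5/3
d7 = 9
d8 = 51/4
d9 = 20/3
d10 = 2/3
d11 = 17/3
endpoint = (-37/3, 20/3)

Apply edit: d1 := 10
  d4 = d1/3 = 10/3
  d5 = d1/3 = 10/3
  d6 = d4*3 + d5/5 - d2*3 = 5/3
  d7 = d2*3 = 9
  d8 = d6/4 + d4 + 9 = 51/4
  d9 = d5 + d3 = 20/3
  d10 = d3/5 = 2/3
  d11 = d7 - d5 = 17/3
Walk from origin (0, 0):
  seg 1: up by d6 = 5/3 → (0, 5/3)
  seg 2: left by d4 = 10/3 → (-10/3, 5/3)
  seg 3: up by d9 = 20/3 → (-10/3, 25/3)
  seg 4: down by d6 = 5/3 → (-10/3, 20/3)
  seg 5: left by d7 = 9 → (-37/3, 20/3)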